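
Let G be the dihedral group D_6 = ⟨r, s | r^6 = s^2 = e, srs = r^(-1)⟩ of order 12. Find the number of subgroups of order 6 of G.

|G| = 12 and 6 | 12, so subgroups of order 6 are possible by Lagrange.
The subgroups of order 6 are: {e, r, r^2, r^3, r^4, r^5}; {e, r^2, r^4, s, r^2s, r^4s}; {e, r^2, r^4, rs, r^3s, r^5s}.
So G has 3 subgroups of order 6.

3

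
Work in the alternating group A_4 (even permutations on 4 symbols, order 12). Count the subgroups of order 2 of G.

3

|G| = 12 and 2 | 12, so subgroups of order 2 are possible by Lagrange.
The subgroups of order 2 are: {e, (1 2)(3 4)}; {e, (1 3)(2 4)}; {e, (1 4)(2 3)}.
So G has 3 subgroups of order 2.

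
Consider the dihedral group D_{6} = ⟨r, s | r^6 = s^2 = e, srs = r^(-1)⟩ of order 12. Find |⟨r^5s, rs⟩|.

6

|⟨r^5s⟩| = 2 and |⟨rs⟩| = 2, so |H| is a multiple of lcm(2, 2) = 2 and divides |G| = 12.
Closing under the operation: H = {e, r^2, r^4, rs, r^3s, r^5s}, so |H| = 6.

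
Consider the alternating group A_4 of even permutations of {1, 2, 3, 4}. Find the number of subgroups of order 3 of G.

|G| = 12 and 3 | 12, so subgroups of order 3 are possible by Lagrange.
The subgroups of order 3 are: {e, (1 2 3), (1 3 2)}; {e, (1 2 4), (1 4 2)}; {e, (1 3 4), (1 4 3)}; {e, (2 3 4), (2 4 3)}.
So G has 4 subgroups of order 3.

4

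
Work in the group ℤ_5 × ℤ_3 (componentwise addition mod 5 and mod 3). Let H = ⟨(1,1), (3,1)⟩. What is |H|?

15

|⟨(1,1)⟩| = 15 and |⟨(3,1)⟩| = 15, so |H| is a multiple of lcm(15, 15) = 15 and divides |G| = 15.
Closing {(1,1), (3,1)} under the group operation gives all of G, so |H| = 15.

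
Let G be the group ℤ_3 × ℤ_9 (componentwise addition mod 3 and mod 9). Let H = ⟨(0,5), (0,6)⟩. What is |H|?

9

|⟨(0,5)⟩| = 9 and |⟨(0,6)⟩| = 3, so |H| is a multiple of lcm(9, 3) = 9 and divides |G| = 27.
Closing under the operation: H = {(0,0), (0,1), (0,2), (0,3), (0,4), (0,5), (0,6), (0,7), (0,8)}, so |H| = 9.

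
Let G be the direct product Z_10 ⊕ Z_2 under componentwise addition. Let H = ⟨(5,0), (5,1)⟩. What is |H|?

4

|⟨(5,0)⟩| = 2 and |⟨(5,1)⟩| = 2, so |H| is a multiple of lcm(2, 2) = 2 and divides |G| = 20.
Closing under the operation: H = {(0,0), (0,1), (5,0), (5,1)}, so |H| = 4.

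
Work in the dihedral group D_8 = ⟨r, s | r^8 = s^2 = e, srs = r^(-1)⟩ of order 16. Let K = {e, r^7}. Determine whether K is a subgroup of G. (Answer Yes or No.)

r^7 ∈ K but its inverse r ∉ K, so K is not a subgroup.

No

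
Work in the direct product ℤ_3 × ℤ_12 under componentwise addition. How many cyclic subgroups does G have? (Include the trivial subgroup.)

15

Each element a generates a cyclic subgroup ⟨a⟩; distinct elements may generate the same one (a cyclic group of order d has φ(d) generators).
Cyclic subgroups by order — order 1: 1; order 2: 1; order 3: 4; order 4: 1; order 6: 4; order 12: 4.
Total: 15.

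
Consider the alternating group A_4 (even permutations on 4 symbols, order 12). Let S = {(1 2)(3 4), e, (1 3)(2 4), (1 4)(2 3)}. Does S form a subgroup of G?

Yes

|S| = 4 divides |G| = 12, consistent with Lagrange.
S contains the identity, every element's inverse is in S, and S is closed under ∘: it is a subgroup.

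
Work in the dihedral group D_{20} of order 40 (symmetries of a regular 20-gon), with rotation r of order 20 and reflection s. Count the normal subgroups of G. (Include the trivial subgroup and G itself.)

9

G has 48 subgroups. Checking conjugation-invariance by order — order 1: 1/1 normal; order 2: 1/21 normal; order 4: 1/11 normal; order 5: 1/1 normal; order 8: 0/5 normal; order 10: 1/5 normal; order 20: 3/3 normal; order 40: 1/1 normal.
Total normal subgroups: 9.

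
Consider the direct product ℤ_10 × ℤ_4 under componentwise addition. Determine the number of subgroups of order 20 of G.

3

|G| = 40 and 20 | 40, so subgroups of order 20 are possible by Lagrange.
The subgroups of order 20 are: {(0,0), (0,1), (0,2), (0,3), (2,0), (2,1), (2,2), (2,3), (4,0), (4,1), (4,2), (4,3), (6,0), (6,1), (6,2), (6,3), (8,0), (8,1), (8,2), (8,3)}; {(0,0), (0,2), (1,0), (1,2), (2,0), (2,2), (3,0), (3,2), (4,0), (4,2), (5,0), (5,2), (6,0), (6,2), (7,0), (7,2), (8,0), (8,2), (9,0), (9,2)}; {(0,0), (0,2), (1,1), (1,3), (2,0), (2,2), (3,1), (3,3), (4,0), (4,2), (5,1), (5,3), (6,0), (6,2), (7,1), (7,3), (8,0), (8,2), (9,1), (9,3)}.
So G has 3 subgroups of order 20.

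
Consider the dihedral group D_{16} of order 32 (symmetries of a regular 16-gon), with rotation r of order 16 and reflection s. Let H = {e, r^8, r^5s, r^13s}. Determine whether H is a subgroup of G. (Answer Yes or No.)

|H| = 4 divides |G| = 32, consistent with Lagrange.
H contains the identity, every element's inverse is in H, and H is closed under ·: it is a subgroup.

Yes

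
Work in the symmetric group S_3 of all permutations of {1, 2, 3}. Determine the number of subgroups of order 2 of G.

|G| = 6 and 2 | 6, so subgroups of order 2 are possible by Lagrange.
The subgroups of order 2 are: {e, (1 2)}; {e, (1 3)}; {e, (2 3)}.
So G has 3 subgroups of order 2.

3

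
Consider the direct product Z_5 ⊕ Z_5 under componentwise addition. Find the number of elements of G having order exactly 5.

24

An element (a,b) has order lcm(ord(a), ord(b)); count pairs with lcm equal to 5.
Enumerating gives 24 such elements.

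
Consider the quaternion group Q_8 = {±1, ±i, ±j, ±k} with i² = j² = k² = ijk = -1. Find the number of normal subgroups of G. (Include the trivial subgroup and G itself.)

6

G has 6 subgroups. Checking conjugation-invariance by order — order 1: 1/1 normal; order 2: 1/1 normal; order 4: 3/3 normal; order 8: 1/1 normal.
Total normal subgroups: 6.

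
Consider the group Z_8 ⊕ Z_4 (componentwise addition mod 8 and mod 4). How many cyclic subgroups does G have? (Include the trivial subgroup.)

Group the elements of G by the cyclic subgroup they generate; each cyclic subgroup of order d accounts for φ(d) elements.
Cyclic subgroups by order — order 1: 1; order 2: 3; order 4: 6; order 8: 4.
Total: 14.

14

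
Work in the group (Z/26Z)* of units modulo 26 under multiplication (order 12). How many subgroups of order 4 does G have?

|G| = 12 and 4 | 12, so subgroups of order 4 are possible by Lagrange.
The subgroups of order 4 are: {1, 5, 21, 25}.
So G has 1 subgroup of order 4.

1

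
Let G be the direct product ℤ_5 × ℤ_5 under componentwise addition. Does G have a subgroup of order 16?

No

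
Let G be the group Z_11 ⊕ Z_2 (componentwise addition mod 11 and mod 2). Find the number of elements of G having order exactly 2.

An element (a,b) has order lcm(ord(a), ord(b)); count pairs with lcm equal to 2.
Enumerating gives 1 such elements.

1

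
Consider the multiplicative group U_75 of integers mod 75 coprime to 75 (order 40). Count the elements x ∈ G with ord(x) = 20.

16

Enumerating element orders in G gives 16 elements of order 20.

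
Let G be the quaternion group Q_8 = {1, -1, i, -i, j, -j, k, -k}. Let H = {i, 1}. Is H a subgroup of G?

i ∈ H but its inverse -i ∉ H, so H is not a subgroup.

No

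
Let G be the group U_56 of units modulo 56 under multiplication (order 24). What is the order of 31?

6

Compute successive powers of 31 mod 56: 31, 9, 55, 25, 47, 1; 31^6 ≡ 1 (mod 56).
So |⟨31⟩| = 6.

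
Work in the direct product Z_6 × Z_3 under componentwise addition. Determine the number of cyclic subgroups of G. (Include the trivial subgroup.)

10

Each element a generates a cyclic subgroup ⟨a⟩; distinct elements may generate the same one (a cyclic group of order d has φ(d) generators).
Cyclic subgroups by order — order 1: 1; order 2: 1; order 3: 4; order 6: 4.
Total: 10.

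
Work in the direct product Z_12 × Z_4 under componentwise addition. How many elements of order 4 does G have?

12

An element (a,b) has order lcm(ord(a), ord(b)); count pairs with lcm equal to 4.
Enumerating gives 12 such elements.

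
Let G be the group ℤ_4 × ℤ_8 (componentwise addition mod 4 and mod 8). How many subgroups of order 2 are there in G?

|G| = 32 and 2 | 32, so subgroups of order 2 are possible by Lagrange.
The subgroups of order 2 are: {(0,0), (0,4)}; {(0,0), (2,0)}; {(0,0), (2,4)}.
So G has 3 subgroups of order 2.

3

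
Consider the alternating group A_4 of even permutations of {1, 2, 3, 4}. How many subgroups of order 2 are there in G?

3

|G| = 12 and 2 | 12, so subgroups of order 2 are possible by Lagrange.
The subgroups of order 2 are: {e, (1 2)(3 4)}; {e, (1 3)(2 4)}; {e, (1 4)(2 3)}.
So G has 3 subgroups of order 2.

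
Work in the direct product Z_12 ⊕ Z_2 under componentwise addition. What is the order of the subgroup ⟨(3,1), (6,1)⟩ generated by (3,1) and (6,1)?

8

|⟨(3,1)⟩| = 4 and |⟨(6,1)⟩| = 2, so |H| is a multiple of lcm(4, 2) = 4 and divides |G| = 24.
Closing under the operation: H = {(0,0), (0,1), (3,0), (3,1), (6,0), (6,1), (9,0), (9,1)}, so |H| = 8.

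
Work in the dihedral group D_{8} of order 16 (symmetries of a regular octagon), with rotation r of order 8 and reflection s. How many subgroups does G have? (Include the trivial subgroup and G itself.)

19

|G| = 16, so by Lagrange every subgroup order divides 16. Divisors: 1, 2, 4, 8, 16.
Subgroups by order — order 1: 1; order 2: 9; order 4: 5; order 8: 3; order 16: 1.
Total: 1 + 9 + 5 + 3 + 1 = 19.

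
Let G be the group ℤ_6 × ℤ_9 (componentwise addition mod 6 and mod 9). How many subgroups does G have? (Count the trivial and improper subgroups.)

|G| = 54, so by Lagrange every subgroup order divides 54. Divisors: 1, 2, 3, 6, 9, 18, 27, 54.
Subgroups by order — order 1: 1; order 2: 1; order 3: 4; order 6: 4; order 9: 4; order 18: 4; order 27: 1; order 54: 1.
Total: 1 + 1 + 4 + 4 + 4 + 4 + 1 + 1 = 20.

20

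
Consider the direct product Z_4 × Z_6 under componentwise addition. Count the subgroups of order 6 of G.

|G| = 24 and 6 | 24, so subgroups of order 6 are possible by Lagrange.
The subgroups of order 6 are: {(0,0), (0,1), (0,2), (0,3), (0,4), (0,5)}; {(0,0), (0,2), (0,4), (2,0), (2,2), (2,4)}; {(0,0), (0,2), (0,4), (2,1), (2,3), (2,5)}.
So G has 3 subgroups of order 6.

3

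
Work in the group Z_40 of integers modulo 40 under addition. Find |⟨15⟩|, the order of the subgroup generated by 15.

In Z_40, the order of an element a is n/gcd(a, n).
gcd(15, 40) = 5, so |⟨15⟩| = 40/5 = 8.

8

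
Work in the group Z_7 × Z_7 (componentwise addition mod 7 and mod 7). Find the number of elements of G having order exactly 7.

48

An element (a,b) has order lcm(ord(a), ord(b)); count pairs with lcm equal to 7.
Enumerating gives 48 such elements.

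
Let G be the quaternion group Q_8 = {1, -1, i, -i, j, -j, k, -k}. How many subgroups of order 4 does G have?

3

|G| = 8 and 4 | 8, so subgroups of order 4 are possible by Lagrange.
The subgroups of order 4 are: {1, -1, i, -i}; {1, -1, j, -j}; {1, -1, k, -k}.
So G has 3 subgroups of order 4.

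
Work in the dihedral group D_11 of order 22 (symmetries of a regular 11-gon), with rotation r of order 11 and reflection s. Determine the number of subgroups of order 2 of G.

|G| = 22 and 2 | 22, so subgroups of order 2 are possible by Lagrange.
The subgroups of order 2 are: {e, r^10s}; {e, r^2s}; {e, r^3s}; {e, r^4s}; … (11 in all).
So G has 11 subgroups of order 2.

11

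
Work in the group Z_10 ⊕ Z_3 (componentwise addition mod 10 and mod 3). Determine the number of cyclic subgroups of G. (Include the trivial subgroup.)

8

A cyclic subgroup of order d is generated by each of its φ(d) elements of order d, so the cyclic subgroups of order d number (#elements of order d)/φ(d).
Cyclic subgroups by order — order 1: 1; order 2: 1; order 3: 1; order 5: 1; order 6: 1; order 10: 1; order 15: 1; order 30: 1.
Total: 8.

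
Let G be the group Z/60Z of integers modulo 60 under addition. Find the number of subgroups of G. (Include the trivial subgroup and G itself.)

Subgroups of the cyclic group Z/60Z correspond bijectively to divisors of 60.
Divisors of 60: 1, 2, 3, 4, 5, 6, 10, 12, 15, 20, 30, 60.
So Z/60Z has 12 subgroups.

12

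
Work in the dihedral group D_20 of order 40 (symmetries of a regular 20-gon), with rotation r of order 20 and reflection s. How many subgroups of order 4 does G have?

11

|G| = 40 and 4 | 40, so subgroups of order 4 are possible by Lagrange.
The subgroups of order 4 are: {e, r^10, s, r^10s}; {e, r^10, rs, r^11s}; {e, r^10, r^2s, r^12s}; {e, r^10, r^3s, r^13s}; … (11 in all).
So G has 11 subgroups of order 4.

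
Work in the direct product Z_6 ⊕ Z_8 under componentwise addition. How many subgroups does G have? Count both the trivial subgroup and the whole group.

|G| = 48, so by Lagrange every subgroup order divides 48. Divisors: 1, 2, 3, 4, 6, 8, 12, 16, 24, 48.
Subgroups by order — order 1: 1; order 2: 3; order 3: 1; order 4: 3; order 6: 3; order 8: 3; order 12: 3; order 16: 1; order 24: 3; order 48: 1.
Total: 1 + 3 + 1 + 3 + 3 + 3 + 3 + 1 + 3 + 1 = 22.

22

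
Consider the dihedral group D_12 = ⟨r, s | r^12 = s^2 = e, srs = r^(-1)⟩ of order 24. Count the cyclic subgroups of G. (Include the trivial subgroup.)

A cyclic subgroup of order d is generated by each of its φ(d) elements of order d, so the cyclic subgroups of order d number (#elements of order d)/φ(d).
Cyclic subgroups by order — order 1: 1; order 2: 13; order 3: 1; order 4: 1; order 6: 1; order 12: 1.
Total: 18.

18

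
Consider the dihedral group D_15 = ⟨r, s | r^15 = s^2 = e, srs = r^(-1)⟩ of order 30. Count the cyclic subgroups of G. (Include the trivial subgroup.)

Group the elements of G by the cyclic subgroup they generate; each cyclic subgroup of order d accounts for φ(d) elements.
Cyclic subgroups by order — order 1: 1; order 2: 15; order 3: 1; order 5: 1; order 15: 1.
Total: 19.

19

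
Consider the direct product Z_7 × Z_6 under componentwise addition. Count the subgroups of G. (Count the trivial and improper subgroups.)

8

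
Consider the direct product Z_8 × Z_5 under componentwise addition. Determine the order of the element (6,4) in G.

20

The order of (6,4) in Z_8 × Z_5 is lcm(ord(6) in Z_8, ord(4) in Z_5).
ord(6) = 4 and ord(4) = 5, so |⟨(6,4)⟩| = lcm(4, 5) = 20.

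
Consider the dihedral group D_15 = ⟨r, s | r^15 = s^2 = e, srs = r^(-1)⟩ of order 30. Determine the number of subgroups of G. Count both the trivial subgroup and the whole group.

28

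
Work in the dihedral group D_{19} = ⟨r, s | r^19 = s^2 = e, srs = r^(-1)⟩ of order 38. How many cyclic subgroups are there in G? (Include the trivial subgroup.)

A cyclic subgroup of order d is generated by each of its φ(d) elements of order d, so the cyclic subgroups of order d number (#elements of order d)/φ(d).
Cyclic subgroups by order — order 1: 1; order 2: 19; order 19: 1.
Total: 21.

21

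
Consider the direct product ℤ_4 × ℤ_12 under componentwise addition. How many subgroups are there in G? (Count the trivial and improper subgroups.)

|G| = 48, so by Lagrange every subgroup order divides 48. Divisors: 1, 2, 3, 4, 6, 8, 12, 16, 24, 48.
Subgroups by order — order 1: 1; order 2: 3; order 3: 1; order 4: 7; order 6: 3; order 8: 3; order 12: 7; order 16: 1; order 24: 3; order 48: 1.
Total: 1 + 3 + 1 + 7 + 3 + 3 + 7 + 1 + 3 + 1 = 30.

30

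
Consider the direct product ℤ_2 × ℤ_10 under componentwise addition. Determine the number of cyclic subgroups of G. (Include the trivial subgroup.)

8

Group the elements of G by the cyclic subgroup they generate; each cyclic subgroup of order d accounts for φ(d) elements.
Cyclic subgroups by order — order 1: 1; order 2: 3; order 5: 1; order 10: 3.
Total: 8.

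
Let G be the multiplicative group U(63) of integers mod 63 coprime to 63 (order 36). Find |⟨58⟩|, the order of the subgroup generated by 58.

Compute successive powers of 58 mod 63: 58, 25, 1; 58^3 ≡ 1 (mod 63).
So |⟨58⟩| = 3.

3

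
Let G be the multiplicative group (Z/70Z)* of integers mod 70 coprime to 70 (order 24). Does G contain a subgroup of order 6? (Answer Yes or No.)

Yes

6 | 24. A subgroup of order 6 is {1, 11, 19, 51, 59, 69}.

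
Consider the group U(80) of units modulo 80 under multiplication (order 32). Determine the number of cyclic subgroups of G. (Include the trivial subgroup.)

20

Group the elements of G by the cyclic subgroup they generate; each cyclic subgroup of order d accounts for φ(d) elements.
Cyclic subgroups by order — order 1: 1; order 2: 7; order 4: 12.
Total: 20.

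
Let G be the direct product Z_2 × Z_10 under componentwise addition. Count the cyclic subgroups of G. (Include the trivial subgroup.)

8

Group the elements of G by the cyclic subgroup they generate; each cyclic subgroup of order d accounts for φ(d) elements.
Cyclic subgroups by order — order 1: 1; order 2: 3; order 5: 1; order 10: 3.
Total: 8.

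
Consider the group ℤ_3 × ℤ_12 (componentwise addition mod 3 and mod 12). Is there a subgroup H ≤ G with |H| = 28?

28 does not divide |G| = 36, so by Lagrange no subgroup of order 28 exists.

No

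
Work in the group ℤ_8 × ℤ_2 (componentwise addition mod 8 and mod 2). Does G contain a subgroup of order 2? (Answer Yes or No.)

Yes

2 | 16. A subgroup of order 2 is {(0,0), (0,1)}.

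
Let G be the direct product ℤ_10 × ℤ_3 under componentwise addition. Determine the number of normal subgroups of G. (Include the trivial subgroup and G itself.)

8

G is abelian, so every subgroup is normal.
G has 8 subgroups in total, hence 8 normal subgroups.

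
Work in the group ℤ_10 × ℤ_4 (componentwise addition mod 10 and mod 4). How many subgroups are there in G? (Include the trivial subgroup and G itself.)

|G| = 40, so by Lagrange every subgroup order divides 40. Divisors: 1, 2, 4, 5, 8, 10, 20, 40.
Subgroups by order — order 1: 1; order 2: 3; order 4: 3; order 5: 1; order 8: 1; order 10: 3; order 20: 3; order 40: 1.
Total: 1 + 3 + 3 + 1 + 1 + 3 + 3 + 1 = 16.

16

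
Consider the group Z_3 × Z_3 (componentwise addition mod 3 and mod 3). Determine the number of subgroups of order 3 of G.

|G| = 9 and 3 | 9, so subgroups of order 3 are possible by Lagrange.
The subgroups of order 3 are: {(0,0), (0,1), (0,2)}; {(0,0), (1,0), (2,0)}; {(0,0), (1,1), (2,2)}; {(0,0), (1,2), (2,1)}.
So G has 4 subgroups of order 3.

4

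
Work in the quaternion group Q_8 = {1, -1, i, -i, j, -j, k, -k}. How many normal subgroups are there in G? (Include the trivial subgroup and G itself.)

6

G has 6 subgroups. Checking conjugation-invariance by order — order 1: 1/1 normal; order 2: 1/1 normal; order 4: 3/3 normal; order 8: 1/1 normal.
Total normal subgroups: 6.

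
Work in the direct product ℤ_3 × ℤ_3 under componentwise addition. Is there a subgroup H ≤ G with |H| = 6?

6 does not divide |G| = 9, so by Lagrange no subgroup of order 6 exists.

No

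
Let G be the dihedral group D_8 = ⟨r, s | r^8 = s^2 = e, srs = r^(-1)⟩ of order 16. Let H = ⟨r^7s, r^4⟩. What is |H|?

4

|⟨r^7s⟩| = 2 and |⟨r^4⟩| = 2, so |H| is a multiple of lcm(2, 2) = 2 and divides |G| = 16.
Closing under the operation: H = {e, r^4, r^3s, r^7s}, so |H| = 4.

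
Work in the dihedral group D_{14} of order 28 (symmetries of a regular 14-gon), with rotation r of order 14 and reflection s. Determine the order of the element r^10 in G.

Computing powers of r^10: the smallest k with (r^10)^k = e is k = 7.

7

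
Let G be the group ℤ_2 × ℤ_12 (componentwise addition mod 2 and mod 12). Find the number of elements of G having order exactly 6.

6

An element (a,b) has order lcm(ord(a), ord(b)); count pairs with lcm equal to 6.
Enumerating gives 6 such elements.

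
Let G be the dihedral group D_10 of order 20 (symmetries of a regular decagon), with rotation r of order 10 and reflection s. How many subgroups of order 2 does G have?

11

|G| = 20 and 2 | 20, so subgroups of order 2 are possible by Lagrange.
The subgroups of order 2 are: {e, r^2s}; {e, r^3s}; {e, r^4s}; {e, r^5}; … (11 in all).
So G has 11 subgroups of order 2.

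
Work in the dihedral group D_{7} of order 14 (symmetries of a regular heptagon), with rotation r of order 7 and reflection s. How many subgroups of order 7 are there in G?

1

|G| = 14 and 7 | 14, so subgroups of order 7 are possible by Lagrange.
The subgroups of order 7 are: {e, r, r^2, r^3, r^4, r^5, r^6}.
So G has 1 subgroup of order 7.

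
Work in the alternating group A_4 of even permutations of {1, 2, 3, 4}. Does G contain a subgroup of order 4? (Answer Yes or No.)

4 | 12. A subgroup of order 4 is {e, (1 2)(3 4), (1 3)(2 4), (1 4)(2 3)}.

Yes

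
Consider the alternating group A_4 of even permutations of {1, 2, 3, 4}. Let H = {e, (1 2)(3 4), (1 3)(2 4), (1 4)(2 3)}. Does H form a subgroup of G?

Yes

|H| = 4 divides |G| = 12, consistent with Lagrange.
H contains the identity, every element's inverse is in H, and H is closed under ∘: it is a subgroup.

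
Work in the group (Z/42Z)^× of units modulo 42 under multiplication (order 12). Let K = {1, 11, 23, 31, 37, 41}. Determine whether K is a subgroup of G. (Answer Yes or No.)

37 ∈ K but its inverse 25 ∉ K, so K is not a subgroup.

No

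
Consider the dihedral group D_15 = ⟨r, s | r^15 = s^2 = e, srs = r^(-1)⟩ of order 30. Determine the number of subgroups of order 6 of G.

|G| = 30 and 6 | 30, so subgroups of order 6 are possible by Lagrange.
The subgroups of order 6 are: {e, r^5, r^10, s, r^5s, r^10s}; {e, r^5, r^10, rs, r^6s, r^11s}; {e, r^5, r^10, r^2s, r^7s, r^12s}; {e, r^5, r^10, r^3s, r^8s, r^13s}; … (5 in all).
So G has 5 subgroups of order 6.

5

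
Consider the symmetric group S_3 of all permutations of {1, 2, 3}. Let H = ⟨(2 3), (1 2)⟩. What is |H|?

|⟨(2 3)⟩| = 2 and |⟨(1 2)⟩| = 2, so |H| is a multiple of lcm(2, 2) = 2 and divides |G| = 6.
Closing {(2 3), (1 2)} under the group operation gives all of G, so |H| = 6.

6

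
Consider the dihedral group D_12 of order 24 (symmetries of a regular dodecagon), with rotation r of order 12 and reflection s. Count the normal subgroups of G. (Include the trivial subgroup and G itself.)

9

G has 34 subgroups. Checking conjugation-invariance by order — order 1: 1/1 normal; order 2: 1/13 normal; order 3: 1/1 normal; order 4: 1/7 normal; order 6: 1/5 normal; order 8: 0/3 normal; order 12: 3/3 normal; order 24: 1/1 normal.
Total normal subgroups: 9.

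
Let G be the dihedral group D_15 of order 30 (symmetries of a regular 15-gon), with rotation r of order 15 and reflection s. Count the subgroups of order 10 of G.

|G| = 30 and 10 | 30, so subgroups of order 10 are possible by Lagrange.
The subgroups of order 10 are: {e, r^3, r^6, r^9, r^12, rs, r^4s, r^7s, r^10s, r^13s}; {e, r^3, r^6, r^9, r^12, r^2s, r^5s, r^8s, r^11s, r^14s}; {e, r^3, r^6, r^9, r^12, s, r^3s, r^6s, r^9s, r^12s}.
So G has 3 subgroups of order 10.

3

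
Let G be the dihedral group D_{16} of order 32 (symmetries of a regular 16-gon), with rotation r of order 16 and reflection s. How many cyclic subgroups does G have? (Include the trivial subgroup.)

21

Each element a generates a cyclic subgroup ⟨a⟩; distinct elements may generate the same one (a cyclic group of order d has φ(d) generators).
Cyclic subgroups by order — order 1: 1; order 2: 17; order 4: 1; order 8: 1; order 16: 1.
Total: 21.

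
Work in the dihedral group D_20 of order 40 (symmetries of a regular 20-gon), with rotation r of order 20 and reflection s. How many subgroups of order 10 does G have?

5

|G| = 40 and 10 | 40, so subgroups of order 10 are possible by Lagrange.
The subgroups of order 10 are: {e, r^2, r^4, r^6, r^8, r^10, r^12, r^14, r^16, r^18}; {e, r^4, r^8, r^12, r^16, r^2s, r^6s, r^10s, r^14s, r^18s}; {e, r^4, r^8, r^12, r^16, r^3s, r^7s, r^11s, r^15s, r^19s}; {e, r^4, r^8, r^12, r^16, s, r^4s, r^8s, r^12s, r^16s}; … (5 in all).
So G has 5 subgroups of order 10.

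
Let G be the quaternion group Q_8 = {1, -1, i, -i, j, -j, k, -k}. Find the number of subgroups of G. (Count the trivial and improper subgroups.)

6

|G| = 8, so by Lagrange every subgroup order divides 8. Divisors: 1, 2, 4, 8.
Subgroups by order — order 1: 1; order 2: 1; order 4: 3; order 8: 1.
Total: 1 + 1 + 3 + 1 = 6.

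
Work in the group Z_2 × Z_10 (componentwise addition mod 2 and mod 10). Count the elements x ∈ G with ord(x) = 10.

An element (a,b) has order lcm(ord(a), ord(b)); count pairs with lcm equal to 10.
Enumerating gives 12 such elements.

12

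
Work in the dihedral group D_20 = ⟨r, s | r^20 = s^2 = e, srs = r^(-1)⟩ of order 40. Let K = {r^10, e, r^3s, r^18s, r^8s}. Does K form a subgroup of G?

No

Closure fails: r^10 · r^3s = r^13s ∉ K. So K is not a subgroup.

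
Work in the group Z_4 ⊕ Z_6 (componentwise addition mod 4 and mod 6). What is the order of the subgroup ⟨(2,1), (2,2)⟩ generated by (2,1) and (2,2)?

12

|⟨(2,1)⟩| = 6 and |⟨(2,2)⟩| = 6, so |H| is a multiple of lcm(6, 6) = 6 and divides |G| = 24.
Closing under the operation: H = {(0,0), (0,1), (0,2), (0,3), (0,4), (0,5), (2,0), (2,1), (2,2), (2,3), (2,4), (2,5)}, so |H| = 12.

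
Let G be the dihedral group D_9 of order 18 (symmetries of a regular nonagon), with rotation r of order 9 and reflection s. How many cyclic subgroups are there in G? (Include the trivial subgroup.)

12

A cyclic subgroup of order d is generated by each of its φ(d) elements of order d, so the cyclic subgroups of order d number (#elements of order d)/φ(d).
Cyclic subgroups by order — order 1: 1; order 2: 9; order 3: 1; order 9: 1.
Total: 12.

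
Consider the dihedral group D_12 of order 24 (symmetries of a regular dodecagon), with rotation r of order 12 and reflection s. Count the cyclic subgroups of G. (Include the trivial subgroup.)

Group the elements of G by the cyclic subgroup they generate; each cyclic subgroup of order d accounts for φ(d) elements.
Cyclic subgroups by order — order 1: 1; order 2: 13; order 3: 1; order 4: 1; order 6: 1; order 12: 1.
Total: 18.

18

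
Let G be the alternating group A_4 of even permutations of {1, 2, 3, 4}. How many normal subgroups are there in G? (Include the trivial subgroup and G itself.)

3

G has 10 subgroups. Checking conjugation-invariance by order — order 1: 1/1 normal; order 2: 0/3 normal; order 3: 0/4 normal; order 4: 1/1 normal; order 12: 1/1 normal.
Total normal subgroups: 3.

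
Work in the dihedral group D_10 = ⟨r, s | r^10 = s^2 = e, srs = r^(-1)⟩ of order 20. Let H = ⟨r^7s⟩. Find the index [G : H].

10

|⟨r^7s⟩| = 2 and |G| = 20.
By Lagrange, [G : H] = |G|/|H| = 20/2 = 10.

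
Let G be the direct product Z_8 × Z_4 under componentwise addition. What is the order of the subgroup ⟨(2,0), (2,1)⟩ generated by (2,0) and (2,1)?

16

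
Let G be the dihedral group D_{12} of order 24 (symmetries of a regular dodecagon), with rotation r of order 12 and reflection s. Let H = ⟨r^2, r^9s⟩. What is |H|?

12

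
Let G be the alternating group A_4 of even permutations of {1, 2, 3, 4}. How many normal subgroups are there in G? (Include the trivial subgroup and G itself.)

3

G has 10 subgroups. Checking conjugation-invariance by order — order 1: 1/1 normal; order 2: 0/3 normal; order 3: 0/4 normal; order 4: 1/1 normal; order 12: 1/1 normal.
Total normal subgroups: 3.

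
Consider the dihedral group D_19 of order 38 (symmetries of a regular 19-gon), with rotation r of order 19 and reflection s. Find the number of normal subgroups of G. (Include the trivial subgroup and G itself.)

G has 22 subgroups. Checking conjugation-invariance by order — order 1: 1/1 normal; order 2: 0/19 normal; order 19: 1/1 normal; order 38: 1/1 normal.
Total normal subgroups: 3.

3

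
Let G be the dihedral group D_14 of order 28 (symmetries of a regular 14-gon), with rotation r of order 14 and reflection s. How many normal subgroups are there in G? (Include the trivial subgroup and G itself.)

G has 28 subgroups. Checking conjugation-invariance by order — order 1: 1/1 normal; order 2: 1/15 normal; order 4: 0/7 normal; order 7: 1/1 normal; order 14: 3/3 normal; order 28: 1/1 normal.
Total normal subgroups: 7.

7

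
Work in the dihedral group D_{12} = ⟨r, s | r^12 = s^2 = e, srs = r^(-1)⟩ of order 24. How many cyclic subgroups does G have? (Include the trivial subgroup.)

Each element a generates a cyclic subgroup ⟨a⟩; distinct elements may generate the same one (a cyclic group of order d has φ(d) generators).
Cyclic subgroups by order — order 1: 1; order 2: 13; order 3: 1; order 4: 1; order 6: 1; order 12: 1.
Total: 18.

18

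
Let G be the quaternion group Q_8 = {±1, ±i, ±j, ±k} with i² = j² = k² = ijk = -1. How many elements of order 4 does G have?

6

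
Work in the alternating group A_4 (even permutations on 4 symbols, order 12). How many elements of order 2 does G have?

The elements of order 2 are: (1 2)(3 4), (1 3)(2 4), (1 4)(2 3).
That's 3.

3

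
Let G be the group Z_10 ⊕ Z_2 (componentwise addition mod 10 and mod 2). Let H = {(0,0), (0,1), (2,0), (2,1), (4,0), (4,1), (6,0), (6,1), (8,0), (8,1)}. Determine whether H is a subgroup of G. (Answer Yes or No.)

|H| = 10 divides |G| = 20, consistent with Lagrange.
H contains the identity, every element's inverse is in H, and H is closed under +: it is a subgroup.
In fact H = ⟨(2,1)⟩.

Yes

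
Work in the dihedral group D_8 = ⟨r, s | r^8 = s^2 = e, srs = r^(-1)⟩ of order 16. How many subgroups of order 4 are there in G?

5

|G| = 16 and 4 | 16, so subgroups of order 4 are possible by Lagrange.
The subgroups of order 4 are: {e, r^2, r^4, r^6}; {e, r^4, r^2s, r^6s}; {e, r^4, r^3s, r^7s}; {e, r^4, s, r^4s}; … (5 in all).
So G has 5 subgroups of order 4.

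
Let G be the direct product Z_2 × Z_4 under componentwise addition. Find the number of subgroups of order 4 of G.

3

|G| = 8 and 4 | 8, so subgroups of order 4 are possible by Lagrange.
The subgroups of order 4 are: {(0,0), (0,1), (0,2), (0,3)}; {(0,0), (0,2), (1,0), (1,2)}; {(0,0), (0,2), (1,1), (1,3)}.
So G has 3 subgroups of order 4.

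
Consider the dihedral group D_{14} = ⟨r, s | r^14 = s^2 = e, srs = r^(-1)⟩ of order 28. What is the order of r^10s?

2

Computing powers of r^10s: the smallest k with (r^10s)^k = e is k = 2.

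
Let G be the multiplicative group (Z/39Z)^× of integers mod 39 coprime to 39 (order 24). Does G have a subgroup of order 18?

18 does not divide |G| = 24, so by Lagrange no subgroup of order 18 exists.

No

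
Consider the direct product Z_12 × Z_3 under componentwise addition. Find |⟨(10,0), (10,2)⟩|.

18

|⟨(10,0)⟩| = 6 and |⟨(10,2)⟩| = 6, so |H| is a multiple of lcm(6, 6) = 6 and divides |G| = 36.
Closing under the operation: H = {(0,0), (0,1), (0,2), (2,0), (2,1), (2,2), (4,0), (4,1), (4,2), (6,0), (6,1), (6,2), (8,0), (8,1), (8,2), (10,0), (10,1), (10,2)}, so |H| = 18.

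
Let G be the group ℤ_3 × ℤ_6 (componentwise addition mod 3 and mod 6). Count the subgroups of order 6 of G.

4

|G| = 18 and 6 | 18, so subgroups of order 6 are possible by Lagrange.
The subgroups of order 6 are: {(0,0), (0,1), (0,2), (0,3), (0,4), (0,5)}; {(0,0), (0,3), (1,0), (1,3), (2,0), (2,3)}; {(0,0), (0,3), (1,1), (1,4), (2,2), (2,5)}; {(0,0), (0,3), (1,2), (1,5), (2,1), (2,4)}.
So G has 4 subgroups of order 6.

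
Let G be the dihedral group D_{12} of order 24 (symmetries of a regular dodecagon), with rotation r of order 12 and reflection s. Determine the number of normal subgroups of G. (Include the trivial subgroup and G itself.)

9

G has 34 subgroups. Checking conjugation-invariance by order — order 1: 1/1 normal; order 2: 1/13 normal; order 3: 1/1 normal; order 4: 1/7 normal; order 6: 1/5 normal; order 8: 0/3 normal; order 12: 3/3 normal; order 24: 1/1 normal.
Total normal subgroups: 9.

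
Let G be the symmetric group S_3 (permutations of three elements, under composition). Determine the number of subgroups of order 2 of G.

|G| = 6 and 2 | 6, so subgroups of order 2 are possible by Lagrange.
The subgroups of order 2 are: {e, (1 2)}; {e, (1 3)}; {e, (2 3)}.
So G has 3 subgroups of order 2.

3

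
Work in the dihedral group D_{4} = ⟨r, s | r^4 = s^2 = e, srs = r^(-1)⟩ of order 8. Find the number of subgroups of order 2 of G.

5

|G| = 8 and 2 | 8, so subgroups of order 2 are possible by Lagrange.
The subgroups of order 2 are: {e, r^2}; {e, r^2s}; {e, r^3s}; {e, rs}; … (5 in all).
So G has 5 subgroups of order 2.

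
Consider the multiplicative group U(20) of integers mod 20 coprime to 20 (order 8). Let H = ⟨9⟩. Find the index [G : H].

4

|⟨9⟩| = 2 and |G| = 8.
By Lagrange, [G : H] = |G|/|H| = 8/2 = 4.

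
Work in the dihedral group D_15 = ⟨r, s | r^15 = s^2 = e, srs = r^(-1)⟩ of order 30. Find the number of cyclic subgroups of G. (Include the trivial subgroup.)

Group the elements of G by the cyclic subgroup they generate; each cyclic subgroup of order d accounts for φ(d) elements.
Cyclic subgroups by order — order 1: 1; order 2: 15; order 3: 1; order 5: 1; order 15: 1.
Total: 19.

19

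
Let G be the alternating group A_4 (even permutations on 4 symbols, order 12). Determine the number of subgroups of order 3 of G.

4

|G| = 12 and 3 | 12, so subgroups of order 3 are possible by Lagrange.
The subgroups of order 3 are: {e, (1 2 3), (1 3 2)}; {e, (1 2 4), (1 4 2)}; {e, (1 3 4), (1 4 3)}; {e, (2 3 4), (2 4 3)}.
So G has 4 subgroups of order 3.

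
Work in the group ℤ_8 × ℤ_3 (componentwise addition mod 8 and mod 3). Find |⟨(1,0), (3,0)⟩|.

|⟨(1,0)⟩| = 8 and |⟨(3,0)⟩| = 8, so |H| is a multiple of lcm(8, 8) = 8 and divides |G| = 24.
Closing under the operation: H = {(0,0), (1,0), (2,0), (3,0), (4,0), (5,0), (6,0), (7,0)}, so |H| = 8.

8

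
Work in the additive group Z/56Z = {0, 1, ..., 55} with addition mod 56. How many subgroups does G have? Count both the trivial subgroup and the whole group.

A cyclic group of order 56 has exactly one subgroup for each divisor of 56.
Divisors of 56: 1, 2, 4, 7, 8, 14, 28, 56.
So Z/56Z has 8 subgroups.

8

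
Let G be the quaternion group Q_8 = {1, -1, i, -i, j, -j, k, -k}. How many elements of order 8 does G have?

0

No element of G has order 8 (even though 8 | 8).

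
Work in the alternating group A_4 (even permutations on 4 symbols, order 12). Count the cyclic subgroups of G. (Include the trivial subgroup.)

8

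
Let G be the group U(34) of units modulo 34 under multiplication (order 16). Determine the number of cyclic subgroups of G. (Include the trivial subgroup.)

Each element a generates a cyclic subgroup ⟨a⟩; distinct elements may generate the same one (a cyclic group of order d has φ(d) generators).
Cyclic subgroups by order — order 1: 1; order 2: 1; order 4: 1; order 8: 1; order 16: 1.
Total: 5.

5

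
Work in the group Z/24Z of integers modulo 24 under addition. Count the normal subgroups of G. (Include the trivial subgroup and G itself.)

G is abelian, so every subgroup is normal.
G has 8 subgroups in total, hence 8 normal subgroups.

8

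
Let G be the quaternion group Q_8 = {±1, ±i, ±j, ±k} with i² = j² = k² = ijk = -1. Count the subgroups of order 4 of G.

3

|G| = 8 and 4 | 8, so subgroups of order 4 are possible by Lagrange.
The subgroups of order 4 are: {1, -1, i, -i}; {1, -1, j, -j}; {1, -1, k, -k}.
So G has 3 subgroups of order 4.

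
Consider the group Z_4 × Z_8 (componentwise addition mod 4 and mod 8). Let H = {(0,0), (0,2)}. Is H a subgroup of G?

No

(0,2) ∈ H but its inverse (0,6) ∉ H, so H is not a subgroup.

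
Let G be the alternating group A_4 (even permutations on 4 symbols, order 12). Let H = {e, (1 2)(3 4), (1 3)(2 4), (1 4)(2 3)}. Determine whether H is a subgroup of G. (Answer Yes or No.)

Yes

|H| = 4 divides |G| = 12, consistent with Lagrange.
H contains the identity, every element's inverse is in H, and H is closed under ∘: it is a subgroup.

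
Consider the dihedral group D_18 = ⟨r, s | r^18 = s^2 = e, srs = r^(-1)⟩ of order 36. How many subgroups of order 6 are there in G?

7

|G| = 36 and 6 | 36, so subgroups of order 6 are possible by Lagrange.
The subgroups of order 6 are: {e, r^6, r^12, r^4s, r^10s, r^16s}; {e, r^6, r^12, r^5s, r^11s, r^17s}; {e, r^6, r^12, s, r^6s, r^12s}; {e, r^6, r^12, rs, r^7s, r^13s}; … (7 in all).
So G has 7 subgroups of order 6.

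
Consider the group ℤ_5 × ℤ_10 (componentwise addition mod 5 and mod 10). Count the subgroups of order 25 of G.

1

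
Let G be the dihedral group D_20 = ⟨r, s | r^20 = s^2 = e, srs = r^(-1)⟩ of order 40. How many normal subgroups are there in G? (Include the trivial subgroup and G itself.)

9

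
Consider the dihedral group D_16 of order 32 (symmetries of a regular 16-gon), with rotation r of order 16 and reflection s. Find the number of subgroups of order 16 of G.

3

|G| = 32 and 16 | 32, so subgroups of order 16 are possible by Lagrange.
The subgroups of order 16 are: {e, r, r^2, r^3, r^4, r^5, r^6, r^7, r^8, r^9, r^10, r^11, r^12, r^13, r^14, r^15}; {e, r^2, r^4, r^6, r^8, r^10, r^12, r^14, s, r^2s, r^4s, r^6s, r^8s, r^10s, r^12s, r^14s}; {e, r^2, r^4, r^6, r^8, r^10, r^12, r^14, rs, r^3s, r^5s, r^7s, r^9s, r^11s, r^13s, r^15s}.
So G has 3 subgroups of order 16.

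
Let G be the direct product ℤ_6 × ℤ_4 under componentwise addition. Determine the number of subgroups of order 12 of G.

|G| = 24 and 12 | 24, so subgroups of order 12 are possible by Lagrange.
The subgroups of order 12 are: {(0,0), (0,1), (0,2), (0,3), (2,0), (2,1), (2,2), (2,3), (4,0), (4,1), (4,2), (4,3)}; {(0,0), (0,2), (1,0), (1,2), (2,0), (2,2), (3,0), (3,2), (4,0), (4,2), (5,0), (5,2)}; {(0,0), (0,2), (1,1), (1,3), (2,0), (2,2), (3,1), (3,3), (4,0), (4,2), (5,1), (5,3)}.
So G has 3 subgroups of order 12.

3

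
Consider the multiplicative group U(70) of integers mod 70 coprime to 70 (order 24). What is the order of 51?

Compute successive powers of 51 mod 70: 51, 11, 1; 51^3 ≡ 1 (mod 70).
So |⟨51⟩| = 3.

3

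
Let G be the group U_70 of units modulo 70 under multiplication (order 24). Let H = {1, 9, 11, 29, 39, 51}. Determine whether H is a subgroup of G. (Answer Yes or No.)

Yes

|H| = 6 divides |G| = 24, consistent with Lagrange.
H contains the identity, every element's inverse is in H, and H is closed under ·: it is a subgroup.
In fact H = ⟨39⟩.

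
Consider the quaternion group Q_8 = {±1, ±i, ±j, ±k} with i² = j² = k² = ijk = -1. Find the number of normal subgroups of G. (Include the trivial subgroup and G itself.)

6

G has 6 subgroups. Checking conjugation-invariance by order — order 1: 1/1 normal; order 2: 1/1 normal; order 4: 3/3 normal; order 8: 1/1 normal.
Total normal subgroups: 6.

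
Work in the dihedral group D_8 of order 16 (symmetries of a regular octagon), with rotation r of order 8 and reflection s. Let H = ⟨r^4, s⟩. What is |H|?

4

|⟨r^4⟩| = 2 and |⟨s⟩| = 2, so |H| is a multiple of lcm(2, 2) = 2 and divides |G| = 16.
Closing under the operation: H = {e, r^4, s, r^4s}, so |H| = 4.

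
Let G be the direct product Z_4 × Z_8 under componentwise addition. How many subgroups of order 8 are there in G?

7

|G| = 32 and 8 | 32, so subgroups of order 8 are possible by Lagrange.
The subgroups of order 8 are: {(0,0), (0,1), (0,2), (0,3), (0,4), (0,5), (0,6), (0,7)}; {(0,0), (0,2), (0,4), (0,6), (2,0), (2,2), (2,4), (2,6)}; {(0,0), (0,2), (0,4), (0,6), (2,1), (2,3), (2,5), (2,7)}; {(0,0), (0,4), (1,0), (1,4), (2,0), (2,4), (3,0), (3,4)}; … (7 in all).
So G has 7 subgroups of order 8.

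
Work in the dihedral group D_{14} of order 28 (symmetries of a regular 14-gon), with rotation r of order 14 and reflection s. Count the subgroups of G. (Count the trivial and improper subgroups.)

28

|G| = 28, so by Lagrange every subgroup order divides 28. Divisors: 1, 2, 4, 7, 14, 28.
Subgroups by order — order 1: 1; order 2: 15; order 4: 7; order 7: 1; order 14: 3; order 28: 1.
Total: 1 + 15 + 7 + 1 + 3 + 1 = 28.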